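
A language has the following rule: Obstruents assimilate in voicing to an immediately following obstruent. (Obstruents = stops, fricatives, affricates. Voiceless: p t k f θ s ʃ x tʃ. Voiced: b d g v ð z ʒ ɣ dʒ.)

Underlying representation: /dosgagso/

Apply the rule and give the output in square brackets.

[dozgakso]

/s/ before /g/ (voiced) → [z]
/g/ before /s/ (voiceless) → [k]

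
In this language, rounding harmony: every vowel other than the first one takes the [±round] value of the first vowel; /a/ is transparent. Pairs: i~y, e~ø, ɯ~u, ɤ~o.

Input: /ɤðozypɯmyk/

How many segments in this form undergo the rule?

3

/o/ harmonizes with /ɤ/ ([-round]) → [ɤ]
/y/ harmonizes with /ɤ/ ([-round]) → [i]
/y/ harmonizes with /ɤ/ ([-round]) → [i]
3 segments change.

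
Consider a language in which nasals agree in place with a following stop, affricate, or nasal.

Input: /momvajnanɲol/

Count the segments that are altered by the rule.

/n/ before /ɲ/ (palatal) → [ɲ]
1 segment changes.

1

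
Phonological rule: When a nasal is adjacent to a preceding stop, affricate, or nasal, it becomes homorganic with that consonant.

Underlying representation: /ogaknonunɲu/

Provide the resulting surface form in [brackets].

[ogakŋonunnu]

/n/ after /k/ (velar) → [ŋ]
/ɲ/ after /n/ (alveolar) → [n]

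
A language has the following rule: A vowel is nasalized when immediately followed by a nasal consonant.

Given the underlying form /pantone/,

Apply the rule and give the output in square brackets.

/a/ before nasal /n/ → [ã]
/o/ before nasal /n/ → [õ]

[pãntõne]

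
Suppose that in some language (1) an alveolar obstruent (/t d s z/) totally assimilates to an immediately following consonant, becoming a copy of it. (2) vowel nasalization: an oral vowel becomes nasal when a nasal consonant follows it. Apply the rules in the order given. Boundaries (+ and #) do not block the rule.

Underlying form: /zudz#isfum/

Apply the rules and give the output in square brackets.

Rule 1: /d/ before /z/ → [z] (total assimilation)
Rule 1: /s/ before /f/ → [f] (total assimilation)
After rule 1: zuzz#iffum
Rule 2: /u/ before nasal /m/ → [ũ]

[zuzz#iffũm]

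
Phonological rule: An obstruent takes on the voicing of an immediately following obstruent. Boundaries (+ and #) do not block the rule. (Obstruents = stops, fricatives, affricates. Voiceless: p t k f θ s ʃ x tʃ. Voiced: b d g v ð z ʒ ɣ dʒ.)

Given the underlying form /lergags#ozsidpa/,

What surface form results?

/g/ before /s/ (voiceless) → [k]
/z/ before /s/ (voiceless) → [s]
/d/ before /p/ (voiceless) → [t]

[lergaks#ossitpa]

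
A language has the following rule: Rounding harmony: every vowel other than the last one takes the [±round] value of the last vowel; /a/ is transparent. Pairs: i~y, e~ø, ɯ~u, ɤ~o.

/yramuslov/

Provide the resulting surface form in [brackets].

[yramuslov]

no segment meets the rule's conditions; no change.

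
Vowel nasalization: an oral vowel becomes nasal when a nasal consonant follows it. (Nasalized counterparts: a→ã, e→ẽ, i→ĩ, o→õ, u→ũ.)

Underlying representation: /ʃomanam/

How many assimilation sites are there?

3

/o/ before nasal /m/ → [õ]
/a/ before nasal /n/ → [ã]
/a/ before nasal /m/ → [ã]
3 segments change.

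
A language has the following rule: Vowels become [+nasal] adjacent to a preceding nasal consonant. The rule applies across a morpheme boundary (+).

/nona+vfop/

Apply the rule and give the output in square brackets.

/o/ after nasal /n/ → [õ]
/a/ after nasal /n/ → [ã]

[nõnã+vfop]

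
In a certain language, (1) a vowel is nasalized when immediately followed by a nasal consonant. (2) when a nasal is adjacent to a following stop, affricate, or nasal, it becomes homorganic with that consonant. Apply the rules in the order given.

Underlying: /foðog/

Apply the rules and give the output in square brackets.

Rule 1: no segment meets the rule's conditions; no change.
After rule 1: foðog
Rule 2: no segment meets the rule's conditions; no change.

[foðog]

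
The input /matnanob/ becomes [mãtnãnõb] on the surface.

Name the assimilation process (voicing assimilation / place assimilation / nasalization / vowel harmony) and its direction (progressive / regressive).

nasalization, progressive

/a/→[ã] /a/→[ã] /o/→[õ].
Each target copies a feature from the preceding segment, so the direction is progressive.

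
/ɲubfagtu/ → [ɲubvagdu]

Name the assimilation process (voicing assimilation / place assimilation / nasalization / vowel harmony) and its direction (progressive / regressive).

/f/→[v] /t/→[d].
Each target copies a feature from the preceding segment, so the direction is progressive.

voicing assimilation, progressive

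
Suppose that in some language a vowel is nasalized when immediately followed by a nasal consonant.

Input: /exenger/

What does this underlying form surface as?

/e/ before nasal /n/ → [ẽ]

[exẽnger]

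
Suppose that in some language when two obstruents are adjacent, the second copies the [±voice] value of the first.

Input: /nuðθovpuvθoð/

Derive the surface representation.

[nuððovbuvðoð]

/θ/ after /ð/ (voiced) → [ð]
/p/ after /v/ (voiced) → [b]
/θ/ after /v/ (voiced) → [ð]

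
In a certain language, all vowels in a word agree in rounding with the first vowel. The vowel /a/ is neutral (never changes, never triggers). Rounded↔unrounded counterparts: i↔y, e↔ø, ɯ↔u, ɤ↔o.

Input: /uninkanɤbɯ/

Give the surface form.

[unynkanobu]

/i/ harmonizes with /u/ ([+round]) → [y]
/ɤ/ harmonizes with /u/ ([+round]) → [o]
/ɯ/ harmonizes with /u/ ([+round]) → [u]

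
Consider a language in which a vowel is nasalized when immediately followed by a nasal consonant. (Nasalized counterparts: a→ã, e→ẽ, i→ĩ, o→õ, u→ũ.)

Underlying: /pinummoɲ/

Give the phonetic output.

[pĩnũmmõɲ]

/i/ before nasal /n/ → [ĩ]
/u/ before nasal /m/ → [ũ]
/o/ before nasal /ɲ/ → [õ]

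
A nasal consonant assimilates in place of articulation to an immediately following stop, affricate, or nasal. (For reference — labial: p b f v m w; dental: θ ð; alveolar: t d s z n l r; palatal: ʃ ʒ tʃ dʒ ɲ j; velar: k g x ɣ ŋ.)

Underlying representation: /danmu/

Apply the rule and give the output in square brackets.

/n/ before /m/ (labial) → [m]

[dammu]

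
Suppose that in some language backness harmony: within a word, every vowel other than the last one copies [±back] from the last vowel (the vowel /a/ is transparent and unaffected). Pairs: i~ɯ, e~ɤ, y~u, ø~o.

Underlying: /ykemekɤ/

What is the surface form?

/y/ harmonizes with /ɤ/ ([+back]) → [u]
/e/ harmonizes with /ɤ/ ([+back]) → [ɤ]
/e/ harmonizes with /ɤ/ ([+back]) → [ɤ]

[ukɤmɤkɤ]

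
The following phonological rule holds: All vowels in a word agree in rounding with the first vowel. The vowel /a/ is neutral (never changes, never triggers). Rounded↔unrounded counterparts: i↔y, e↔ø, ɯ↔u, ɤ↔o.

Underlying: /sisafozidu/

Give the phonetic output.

/o/ harmonizes with /i/ ([-round]) → [ɤ]
/u/ harmonizes with /i/ ([-round]) → [ɯ]

[sisafɤzidɯ]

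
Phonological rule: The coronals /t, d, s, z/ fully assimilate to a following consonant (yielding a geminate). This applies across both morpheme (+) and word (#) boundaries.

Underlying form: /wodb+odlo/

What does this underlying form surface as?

[wobb+ollo]

/d/ before /b/ → [b] (total assimilation)
/d/ before /l/ → [l] (total assimilation)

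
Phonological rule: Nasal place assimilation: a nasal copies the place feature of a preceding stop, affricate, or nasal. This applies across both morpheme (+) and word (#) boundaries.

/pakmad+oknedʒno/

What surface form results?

[pakŋad+okŋedʒɲo]

/m/ after /k/ (velar) → [ŋ]
/n/ after /k/ (velar) → [ŋ]
/n/ after /dʒ/ (palatal) → [ɲ]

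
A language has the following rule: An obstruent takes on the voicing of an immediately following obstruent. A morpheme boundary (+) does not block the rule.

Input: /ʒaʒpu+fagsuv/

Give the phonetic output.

[ʒaʃpu+faksuv]

/ʒ/ before /p/ (voiceless) → [ʃ]
/g/ before /s/ (voiceless) → [k]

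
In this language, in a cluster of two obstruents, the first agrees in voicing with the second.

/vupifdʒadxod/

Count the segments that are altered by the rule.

/f/ before /dʒ/ (voiced) → [v]
/d/ before /x/ (voiceless) → [t]
2 segments change.

2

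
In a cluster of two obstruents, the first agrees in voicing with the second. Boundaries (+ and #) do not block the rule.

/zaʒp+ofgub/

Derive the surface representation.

/ʒ/ before /p/ (voiceless) → [ʃ]
/f/ before /g/ (voiced) → [v]

[zaʃp+ovgub]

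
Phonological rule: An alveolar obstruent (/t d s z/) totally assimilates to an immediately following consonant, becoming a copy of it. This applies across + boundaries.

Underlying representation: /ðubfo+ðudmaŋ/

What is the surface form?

/d/ before /m/ → [m] (total assimilation)

[ðubfo+ðummaŋ]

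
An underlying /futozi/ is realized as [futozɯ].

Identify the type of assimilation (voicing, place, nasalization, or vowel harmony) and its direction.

vowel harmony, progressive

/i/→[ɯ].
Vowels agree with the first vowel, so the harmony is progressive.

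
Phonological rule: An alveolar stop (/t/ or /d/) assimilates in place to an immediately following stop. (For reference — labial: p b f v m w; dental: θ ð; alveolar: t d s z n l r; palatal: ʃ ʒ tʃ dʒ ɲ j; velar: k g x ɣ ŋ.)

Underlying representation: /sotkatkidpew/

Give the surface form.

[sokkakkibpew]

/t/ before /k/ (velar) → [k]
/t/ before /k/ (velar) → [k]
/d/ before /p/ (labial) → [b]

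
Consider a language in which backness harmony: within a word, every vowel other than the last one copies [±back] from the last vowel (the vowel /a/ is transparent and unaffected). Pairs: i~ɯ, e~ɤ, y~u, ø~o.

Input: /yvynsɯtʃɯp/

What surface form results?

/y/ harmonizes with /ɯ/ ([+back]) → [u]
/y/ harmonizes with /ɯ/ ([+back]) → [u]

[uvunsɯtʃɯp]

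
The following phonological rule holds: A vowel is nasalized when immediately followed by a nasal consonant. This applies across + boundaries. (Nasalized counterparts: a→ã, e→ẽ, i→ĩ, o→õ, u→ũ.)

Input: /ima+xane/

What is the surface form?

/i/ before nasal /m/ → [ĩ]
/a/ before nasal /n/ → [ã]

[ĩma+xãne]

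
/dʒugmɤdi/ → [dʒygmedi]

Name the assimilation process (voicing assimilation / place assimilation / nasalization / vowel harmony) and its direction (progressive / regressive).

vowel harmony, regressive

/u/→[y] /ɤ/→[e].
Vowels agree with the last vowel, so the harmony is regressive.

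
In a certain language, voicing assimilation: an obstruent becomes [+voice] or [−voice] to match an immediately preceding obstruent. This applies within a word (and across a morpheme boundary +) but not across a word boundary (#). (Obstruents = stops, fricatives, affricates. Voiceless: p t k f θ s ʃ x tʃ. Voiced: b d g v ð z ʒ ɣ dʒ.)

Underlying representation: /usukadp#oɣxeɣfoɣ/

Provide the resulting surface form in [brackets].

[usukadb#oɣɣeɣvoɣ]

/p/ after /d/ (voiced) → [b]
/x/ after /ɣ/ (voiced) → [ɣ]
/f/ after /ɣ/ (voiced) → [v]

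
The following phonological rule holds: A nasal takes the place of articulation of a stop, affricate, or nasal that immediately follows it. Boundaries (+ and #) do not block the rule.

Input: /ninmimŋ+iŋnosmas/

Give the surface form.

/n/ before /m/ (labial) → [m]
/m/ before /ŋ/ (velar) → [ŋ]
/ŋ/ before /n/ (alveolar) → [n]

[nimmiŋŋ+innosmas]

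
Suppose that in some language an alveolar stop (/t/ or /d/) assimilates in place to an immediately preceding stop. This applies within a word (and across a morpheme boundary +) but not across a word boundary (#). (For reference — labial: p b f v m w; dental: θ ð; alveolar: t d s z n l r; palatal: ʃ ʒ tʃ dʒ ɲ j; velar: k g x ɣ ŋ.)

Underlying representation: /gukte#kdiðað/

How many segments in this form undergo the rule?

2

/t/ after /k/ (velar) → [k]
/d/ after /k/ (velar) → [g]
2 segments change.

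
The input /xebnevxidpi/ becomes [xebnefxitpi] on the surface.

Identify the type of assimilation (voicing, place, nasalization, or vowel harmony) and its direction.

voicing assimilation, regressive

/v/→[f] /d/→[t].
Each target copies a feature from the following segment, so the direction is regressive.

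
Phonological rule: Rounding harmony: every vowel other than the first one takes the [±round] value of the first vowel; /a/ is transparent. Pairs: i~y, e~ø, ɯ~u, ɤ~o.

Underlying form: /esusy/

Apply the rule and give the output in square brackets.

/u/ harmonizes with /e/ ([-round]) → [ɯ]
/y/ harmonizes with /e/ ([-round]) → [i]

[esɯsi]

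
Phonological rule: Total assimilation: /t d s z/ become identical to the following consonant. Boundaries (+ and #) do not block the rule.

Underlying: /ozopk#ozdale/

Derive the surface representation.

[ozopk#oddale]

/z/ before /d/ → [d] (total assimilation)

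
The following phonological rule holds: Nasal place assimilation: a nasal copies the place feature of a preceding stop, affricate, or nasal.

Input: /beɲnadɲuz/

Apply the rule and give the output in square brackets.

/n/ after /ɲ/ (palatal) → [ɲ]
/ɲ/ after /d/ (alveolar) → [n]

[beɲɲadnuz]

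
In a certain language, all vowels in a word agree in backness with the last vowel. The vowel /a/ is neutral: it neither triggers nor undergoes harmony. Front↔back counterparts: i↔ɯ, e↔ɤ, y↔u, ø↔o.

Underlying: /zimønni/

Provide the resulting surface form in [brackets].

[zimønni]

no segment meets the rule's conditions; no change.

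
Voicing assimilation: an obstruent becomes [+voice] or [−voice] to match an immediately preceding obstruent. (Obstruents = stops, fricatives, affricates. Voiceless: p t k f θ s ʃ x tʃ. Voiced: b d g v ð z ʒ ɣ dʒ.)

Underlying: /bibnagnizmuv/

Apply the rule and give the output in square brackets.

[bibnagnizmuv]

no segment meets the rule's conditions; no change.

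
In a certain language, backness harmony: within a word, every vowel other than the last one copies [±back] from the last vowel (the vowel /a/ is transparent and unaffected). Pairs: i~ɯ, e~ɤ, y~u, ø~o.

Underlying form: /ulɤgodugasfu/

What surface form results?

no segment meets the rule's conditions; no change.

[ulɤgodugasfu]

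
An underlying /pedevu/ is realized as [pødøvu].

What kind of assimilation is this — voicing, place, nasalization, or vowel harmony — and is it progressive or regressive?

/e/→[ø] /e/→[ø].
Vowels agree with the last vowel, so the harmony is regressive.

vowel harmony, regressive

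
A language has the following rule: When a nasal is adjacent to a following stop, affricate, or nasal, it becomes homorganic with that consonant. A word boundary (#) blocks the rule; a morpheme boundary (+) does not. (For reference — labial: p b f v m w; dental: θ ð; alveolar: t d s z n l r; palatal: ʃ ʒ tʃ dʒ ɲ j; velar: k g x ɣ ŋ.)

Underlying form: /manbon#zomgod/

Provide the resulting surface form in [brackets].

/n/ before /b/ (labial) → [m]
/m/ before /g/ (velar) → [ŋ]

[mambon#zoŋgod]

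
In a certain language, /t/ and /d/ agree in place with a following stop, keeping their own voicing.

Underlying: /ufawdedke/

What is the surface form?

[ufawdegke]

/d/ before /k/ (velar) → [g]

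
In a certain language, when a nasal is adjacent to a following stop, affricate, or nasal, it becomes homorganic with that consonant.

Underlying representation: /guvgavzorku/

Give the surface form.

no segment meets the rule's conditions; no change.

[guvgavzorku]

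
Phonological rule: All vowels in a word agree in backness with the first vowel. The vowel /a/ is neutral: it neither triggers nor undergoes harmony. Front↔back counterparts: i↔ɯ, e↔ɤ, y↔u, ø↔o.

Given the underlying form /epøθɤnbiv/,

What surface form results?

[epøθenbiv]

/ɤ/ harmonizes with /e/ ([-back]) → [e]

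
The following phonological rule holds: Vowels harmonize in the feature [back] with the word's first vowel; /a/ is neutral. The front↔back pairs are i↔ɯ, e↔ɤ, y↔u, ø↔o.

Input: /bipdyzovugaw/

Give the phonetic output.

/o/ harmonizes with /i/ ([-back]) → [ø]
/u/ harmonizes with /i/ ([-back]) → [y]

[bipdyzøvygaw]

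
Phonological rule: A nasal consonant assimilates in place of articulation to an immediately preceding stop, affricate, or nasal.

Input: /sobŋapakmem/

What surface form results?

/ŋ/ after /b/ (labial) → [m]
/m/ after /k/ (velar) → [ŋ]

[sobmapakŋem]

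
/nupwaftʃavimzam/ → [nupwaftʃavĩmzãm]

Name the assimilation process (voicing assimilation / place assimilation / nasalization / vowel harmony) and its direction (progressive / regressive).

/i/→[ĩ] /a/→[ã].
Each target copies a feature from the following segment, so the direction is regressive.

nasalization, regressive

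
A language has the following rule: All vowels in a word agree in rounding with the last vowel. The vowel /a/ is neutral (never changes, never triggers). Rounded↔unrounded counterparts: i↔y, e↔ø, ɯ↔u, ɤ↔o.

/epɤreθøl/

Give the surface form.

/e/ harmonizes with /ø/ ([+round]) → [ø]
/ɤ/ harmonizes with /ø/ ([+round]) → [o]
/e/ harmonizes with /ø/ ([+round]) → [ø]

[øporøθøl]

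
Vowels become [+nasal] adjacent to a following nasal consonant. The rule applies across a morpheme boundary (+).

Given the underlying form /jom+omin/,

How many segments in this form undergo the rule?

3

/o/ before nasal /m/ → [õ]
/o/ before nasal /m/ → [õ]
/i/ before nasal /n/ → [ĩ]
3 segments change.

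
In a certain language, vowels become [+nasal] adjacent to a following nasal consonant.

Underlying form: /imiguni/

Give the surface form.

[ĩmigũni]

/i/ before nasal /m/ → [ĩ]
/u/ before nasal /n/ → [ũ]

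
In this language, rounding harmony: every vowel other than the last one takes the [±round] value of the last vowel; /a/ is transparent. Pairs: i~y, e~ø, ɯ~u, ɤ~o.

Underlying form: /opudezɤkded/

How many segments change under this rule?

/o/ harmonizes with /e/ ([-round]) → [ɤ]
/u/ harmonizes with /e/ ([-round]) → [ɯ]
2 segments change.

2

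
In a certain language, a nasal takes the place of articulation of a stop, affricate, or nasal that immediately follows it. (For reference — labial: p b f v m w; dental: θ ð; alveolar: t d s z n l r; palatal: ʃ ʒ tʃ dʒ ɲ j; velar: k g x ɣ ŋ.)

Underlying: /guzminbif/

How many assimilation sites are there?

/n/ before /b/ (labial) → [m]
1 segment changes.

1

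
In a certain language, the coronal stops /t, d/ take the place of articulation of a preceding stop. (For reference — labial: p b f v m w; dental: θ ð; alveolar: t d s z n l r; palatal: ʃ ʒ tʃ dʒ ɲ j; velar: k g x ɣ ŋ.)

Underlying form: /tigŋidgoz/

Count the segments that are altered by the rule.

0

No segment meets the rule's conditions.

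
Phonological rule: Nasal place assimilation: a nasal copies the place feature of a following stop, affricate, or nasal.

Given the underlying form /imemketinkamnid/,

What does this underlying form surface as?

[imeŋketiŋkannid]

/m/ before /k/ (velar) → [ŋ]
/n/ before /k/ (velar) → [ŋ]
/m/ before /n/ (alveolar) → [n]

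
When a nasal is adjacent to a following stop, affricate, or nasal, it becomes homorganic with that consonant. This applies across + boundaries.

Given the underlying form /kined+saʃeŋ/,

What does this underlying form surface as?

no segment meets the rule's conditions; no change.

[kined+saʃeŋ]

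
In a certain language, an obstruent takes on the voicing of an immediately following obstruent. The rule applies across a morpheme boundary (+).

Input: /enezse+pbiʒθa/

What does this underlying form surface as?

[enesse+bbiʃθa]

/z/ before /s/ (voiceless) → [s]
/p/ before /b/ (voiced) → [b]
/ʒ/ before /θ/ (voiceless) → [ʃ]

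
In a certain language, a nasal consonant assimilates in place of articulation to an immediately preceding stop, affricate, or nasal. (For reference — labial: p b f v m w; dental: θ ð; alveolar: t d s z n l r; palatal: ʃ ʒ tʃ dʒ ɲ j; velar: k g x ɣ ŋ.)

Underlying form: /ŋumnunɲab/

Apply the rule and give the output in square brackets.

[ŋummunnab]

/n/ after /m/ (labial) → [m]
/ɲ/ after /n/ (alveolar) → [n]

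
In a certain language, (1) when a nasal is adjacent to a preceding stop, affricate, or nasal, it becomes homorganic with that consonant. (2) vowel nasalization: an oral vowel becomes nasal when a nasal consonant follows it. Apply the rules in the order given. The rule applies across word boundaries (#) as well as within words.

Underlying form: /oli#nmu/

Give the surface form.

[olĩ#nnu]

Rule 1: /m/ after /n/ (alveolar) → [n]
After rule 1: oli#nnu
Rule 2: /i/ before nasal /n/ → [ĩ]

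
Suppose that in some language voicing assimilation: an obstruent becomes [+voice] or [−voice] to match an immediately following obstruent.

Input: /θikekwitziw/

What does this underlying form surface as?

[θikekwidziw]

/t/ before /z/ (voiced) → [d]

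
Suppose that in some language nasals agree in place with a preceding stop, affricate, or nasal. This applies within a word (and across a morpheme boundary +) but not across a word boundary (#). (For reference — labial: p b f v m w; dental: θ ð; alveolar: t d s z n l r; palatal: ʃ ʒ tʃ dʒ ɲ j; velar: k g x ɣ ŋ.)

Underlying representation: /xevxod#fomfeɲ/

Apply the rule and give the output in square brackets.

[xevxod#fomfeɲ]

no segment meets the rule's conditions; no change.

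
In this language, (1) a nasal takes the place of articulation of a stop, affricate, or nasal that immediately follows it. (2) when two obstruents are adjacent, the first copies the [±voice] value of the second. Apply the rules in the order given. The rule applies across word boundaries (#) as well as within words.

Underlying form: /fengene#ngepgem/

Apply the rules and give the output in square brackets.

[feŋgene#ŋgebgem]

Rule 1: /n/ before /g/ (velar) → [ŋ]
Rule 1: /n/ before /g/ (velar) → [ŋ]
After rule 1: feŋgene#ŋgepgem
Rule 2: /p/ before /g/ (voiced) → [b]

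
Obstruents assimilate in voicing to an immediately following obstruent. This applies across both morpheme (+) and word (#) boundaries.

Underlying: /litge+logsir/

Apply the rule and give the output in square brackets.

/t/ before /g/ (voiced) → [d]
/g/ before /s/ (voiceless) → [k]

[lidge+loksir]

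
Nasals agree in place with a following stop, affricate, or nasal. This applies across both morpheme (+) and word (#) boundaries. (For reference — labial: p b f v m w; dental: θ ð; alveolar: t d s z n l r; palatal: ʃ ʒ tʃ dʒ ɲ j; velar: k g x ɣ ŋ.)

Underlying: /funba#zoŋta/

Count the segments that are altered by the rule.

2

/n/ before /b/ (labial) → [m]
/ŋ/ before /t/ (alveolar) → [n]
2 segments change.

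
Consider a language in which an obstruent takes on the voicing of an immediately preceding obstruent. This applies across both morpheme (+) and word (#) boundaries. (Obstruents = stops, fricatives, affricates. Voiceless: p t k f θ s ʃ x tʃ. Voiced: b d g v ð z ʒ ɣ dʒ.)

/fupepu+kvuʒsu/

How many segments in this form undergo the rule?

/v/ after /k/ (voiceless) → [f]
/s/ after /ʒ/ (voiced) → [z]
2 segments change.

2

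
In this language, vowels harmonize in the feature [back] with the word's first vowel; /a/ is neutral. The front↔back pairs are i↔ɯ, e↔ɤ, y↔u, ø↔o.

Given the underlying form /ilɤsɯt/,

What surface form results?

/ɤ/ harmonizes with /i/ ([-back]) → [e]
/ɯ/ harmonizes with /i/ ([-back]) → [i]

[ilesit]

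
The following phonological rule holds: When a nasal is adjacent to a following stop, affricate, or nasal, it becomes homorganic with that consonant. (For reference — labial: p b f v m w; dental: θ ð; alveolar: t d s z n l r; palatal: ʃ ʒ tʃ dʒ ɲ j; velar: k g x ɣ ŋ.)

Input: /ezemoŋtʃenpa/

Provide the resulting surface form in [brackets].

/ŋ/ before /tʃ/ (palatal) → [ɲ]
/n/ before /p/ (labial) → [m]

[ezemoɲtʃempa]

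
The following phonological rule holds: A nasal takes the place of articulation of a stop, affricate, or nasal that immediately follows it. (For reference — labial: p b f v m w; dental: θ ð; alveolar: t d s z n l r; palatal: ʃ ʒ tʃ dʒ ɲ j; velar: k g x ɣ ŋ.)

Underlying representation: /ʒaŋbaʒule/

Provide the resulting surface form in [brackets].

[ʒambaʒule]

/ŋ/ before /b/ (labial) → [m]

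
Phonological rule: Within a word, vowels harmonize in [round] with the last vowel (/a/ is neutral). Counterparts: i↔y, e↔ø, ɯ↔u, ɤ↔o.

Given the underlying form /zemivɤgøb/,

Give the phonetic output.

[zømyvogøb]

/e/ harmonizes with /ø/ ([+round]) → [ø]
/i/ harmonizes with /ø/ ([+round]) → [y]
/ɤ/ harmonizes with /ø/ ([+round]) → [o]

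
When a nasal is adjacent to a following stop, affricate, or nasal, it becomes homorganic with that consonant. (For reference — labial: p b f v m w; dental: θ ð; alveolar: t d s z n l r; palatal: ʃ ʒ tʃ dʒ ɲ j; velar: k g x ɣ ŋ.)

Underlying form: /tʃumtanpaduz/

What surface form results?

[tʃuntampaduz]

/m/ before /t/ (alveolar) → [n]
/n/ before /p/ (labial) → [m]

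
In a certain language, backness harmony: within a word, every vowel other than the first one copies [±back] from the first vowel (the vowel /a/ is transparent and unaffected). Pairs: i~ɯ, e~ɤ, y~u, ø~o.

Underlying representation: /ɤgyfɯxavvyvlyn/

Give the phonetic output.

[ɤgufɯxavvuvlun]

/y/ harmonizes with /ɤ/ ([+back]) → [u]
/y/ harmonizes with /ɤ/ ([+back]) → [u]
/y/ harmonizes with /ɤ/ ([+back]) → [u]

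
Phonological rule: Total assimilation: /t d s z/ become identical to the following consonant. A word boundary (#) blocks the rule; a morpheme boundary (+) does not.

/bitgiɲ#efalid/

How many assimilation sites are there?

1

/t/ before /g/ → [g] (total assimilation)
1 segment changes.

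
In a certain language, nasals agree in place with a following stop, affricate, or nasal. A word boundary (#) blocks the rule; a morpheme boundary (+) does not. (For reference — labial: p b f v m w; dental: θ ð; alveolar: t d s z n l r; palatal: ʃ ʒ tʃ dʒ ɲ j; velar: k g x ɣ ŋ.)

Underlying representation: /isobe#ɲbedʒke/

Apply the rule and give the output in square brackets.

[isobe#mbedʒke]

/ɲ/ before /b/ (labial) → [m]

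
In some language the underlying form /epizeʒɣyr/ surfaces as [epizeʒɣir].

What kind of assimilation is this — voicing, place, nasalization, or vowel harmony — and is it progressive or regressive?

/y/→[i].
Vowels agree with the first vowel, so the harmony is progressive.

vowel harmony, progressive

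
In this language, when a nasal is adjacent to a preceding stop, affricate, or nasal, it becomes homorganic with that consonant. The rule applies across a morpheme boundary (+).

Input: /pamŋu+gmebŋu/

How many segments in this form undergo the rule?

3

/ŋ/ after /m/ (labial) → [m]
/m/ after /g/ (velar) → [ŋ]
/ŋ/ after /b/ (labial) → [m]
3 segments change.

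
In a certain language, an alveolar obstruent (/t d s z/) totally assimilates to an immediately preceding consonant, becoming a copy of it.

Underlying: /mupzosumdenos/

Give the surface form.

[mupposummenos]

/z/ after /p/ → [p] (total assimilation)
/d/ after /m/ → [m] (total assimilation)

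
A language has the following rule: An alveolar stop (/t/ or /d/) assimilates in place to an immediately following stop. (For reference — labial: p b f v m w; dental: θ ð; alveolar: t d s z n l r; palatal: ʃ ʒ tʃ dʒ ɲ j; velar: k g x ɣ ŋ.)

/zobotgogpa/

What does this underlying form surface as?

/t/ before /g/ (velar) → [k]

[zobokgogpa]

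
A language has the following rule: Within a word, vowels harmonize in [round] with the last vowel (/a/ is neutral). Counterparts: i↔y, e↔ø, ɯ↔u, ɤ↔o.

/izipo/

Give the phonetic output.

/i/ harmonizes with /o/ ([+round]) → [y]
/i/ harmonizes with /o/ ([+round]) → [y]

[yzypo]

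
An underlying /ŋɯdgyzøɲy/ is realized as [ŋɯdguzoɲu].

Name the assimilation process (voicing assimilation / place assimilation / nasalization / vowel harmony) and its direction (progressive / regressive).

vowel harmony, progressive

/y/→[u] /ø/→[o] /y/→[u].
Vowels agree with the first vowel, so the harmony is progressive.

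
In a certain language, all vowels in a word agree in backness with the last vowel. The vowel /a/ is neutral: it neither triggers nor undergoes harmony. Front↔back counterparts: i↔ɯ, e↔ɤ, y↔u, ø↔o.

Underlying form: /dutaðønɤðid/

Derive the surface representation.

[dytaðøneðid]

/u/ harmonizes with /i/ ([-back]) → [y]
/ɤ/ harmonizes with /i/ ([-back]) → [e]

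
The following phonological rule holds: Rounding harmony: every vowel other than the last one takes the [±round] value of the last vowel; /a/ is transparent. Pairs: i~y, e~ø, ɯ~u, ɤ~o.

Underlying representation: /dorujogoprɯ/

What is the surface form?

[dɤrɯjɤgɤprɯ]

/o/ harmonizes with /ɯ/ ([-round]) → [ɤ]
/u/ harmonizes with /ɯ/ ([-round]) → [ɯ]
/o/ harmonizes with /ɯ/ ([-round]) → [ɤ]
/o/ harmonizes with /ɯ/ ([-round]) → [ɤ]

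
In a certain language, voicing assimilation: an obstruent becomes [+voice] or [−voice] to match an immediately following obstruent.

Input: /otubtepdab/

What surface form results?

[otuptebdab]

/b/ before /t/ (voiceless) → [p]
/p/ before /d/ (voiced) → [b]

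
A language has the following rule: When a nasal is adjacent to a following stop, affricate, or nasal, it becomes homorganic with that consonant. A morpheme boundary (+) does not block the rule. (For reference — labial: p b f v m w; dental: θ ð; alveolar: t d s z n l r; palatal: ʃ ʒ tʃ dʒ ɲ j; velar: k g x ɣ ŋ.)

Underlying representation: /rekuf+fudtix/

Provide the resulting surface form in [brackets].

[rekuf+fudtix]

no segment meets the rule's conditions; no change.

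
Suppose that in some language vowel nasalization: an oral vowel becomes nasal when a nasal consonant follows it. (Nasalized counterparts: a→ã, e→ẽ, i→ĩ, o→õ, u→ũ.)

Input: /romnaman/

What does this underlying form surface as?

[rõmnãmãn]

/o/ before nasal /m/ → [õ]
/a/ before nasal /m/ → [ã]
/a/ before nasal /n/ → [ã]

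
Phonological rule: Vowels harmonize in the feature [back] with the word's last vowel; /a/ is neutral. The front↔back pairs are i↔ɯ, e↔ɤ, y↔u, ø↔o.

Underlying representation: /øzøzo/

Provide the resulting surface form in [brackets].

/ø/ harmonizes with /o/ ([+back]) → [o]
/ø/ harmonizes with /o/ ([+back]) → [o]

[ozozo]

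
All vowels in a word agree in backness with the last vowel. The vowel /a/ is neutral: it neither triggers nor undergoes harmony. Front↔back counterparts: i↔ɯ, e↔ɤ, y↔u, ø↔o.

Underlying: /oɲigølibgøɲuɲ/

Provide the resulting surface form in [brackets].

[oɲɯgolɯbgoɲuɲ]

/i/ harmonizes with /u/ ([+back]) → [ɯ]
/ø/ harmonizes with /u/ ([+back]) → [o]
/i/ harmonizes with /u/ ([+back]) → [ɯ]
/ø/ harmonizes with /u/ ([+back]) → [o]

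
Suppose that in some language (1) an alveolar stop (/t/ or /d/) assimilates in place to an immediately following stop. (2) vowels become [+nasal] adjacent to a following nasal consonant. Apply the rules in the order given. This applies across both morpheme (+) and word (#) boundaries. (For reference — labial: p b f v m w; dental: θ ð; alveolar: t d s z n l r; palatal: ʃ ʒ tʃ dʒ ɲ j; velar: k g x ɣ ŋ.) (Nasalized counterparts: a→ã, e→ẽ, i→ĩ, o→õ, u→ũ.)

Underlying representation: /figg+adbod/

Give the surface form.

Rule 1: /d/ before /b/ (labial) → [b]
After rule 1: figg+abbod
Rule 2: no segment meets the rule's conditions; no change.

[figg+abbod]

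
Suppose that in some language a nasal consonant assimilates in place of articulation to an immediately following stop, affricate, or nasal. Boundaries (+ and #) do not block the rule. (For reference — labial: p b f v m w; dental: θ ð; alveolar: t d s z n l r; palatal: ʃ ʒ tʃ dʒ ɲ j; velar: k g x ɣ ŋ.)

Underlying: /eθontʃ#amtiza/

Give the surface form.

/n/ before /tʃ/ (palatal) → [ɲ]
/m/ before /t/ (alveolar) → [n]

[eθoɲtʃ#antiza]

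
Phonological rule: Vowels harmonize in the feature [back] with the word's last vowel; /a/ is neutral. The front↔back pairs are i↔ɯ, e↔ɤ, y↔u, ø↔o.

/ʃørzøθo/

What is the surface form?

[ʃorzoθo]

/ø/ harmonizes with /o/ ([+back]) → [o]
/ø/ harmonizes with /o/ ([+back]) → [o]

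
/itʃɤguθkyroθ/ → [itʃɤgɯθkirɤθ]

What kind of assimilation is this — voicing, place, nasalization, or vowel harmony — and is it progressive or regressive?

/u/→[ɯ] /y/→[i] /o/→[ɤ].
Vowels agree with the first vowel, so the harmony is progressive.

vowel harmony, progressive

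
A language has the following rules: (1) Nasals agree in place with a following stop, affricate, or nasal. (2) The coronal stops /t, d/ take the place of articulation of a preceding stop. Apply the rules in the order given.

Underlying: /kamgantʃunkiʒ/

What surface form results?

Rule 1: /m/ before /g/ (velar) → [ŋ]
Rule 1: /n/ before /tʃ/ (palatal) → [ɲ]
Rule 1: /n/ before /k/ (velar) → [ŋ]
After rule 1: kaŋgaɲtʃuŋkiʒ
Rule 2: no segment meets the rule's conditions; no change.

[kaŋgaɲtʃuŋkiʒ]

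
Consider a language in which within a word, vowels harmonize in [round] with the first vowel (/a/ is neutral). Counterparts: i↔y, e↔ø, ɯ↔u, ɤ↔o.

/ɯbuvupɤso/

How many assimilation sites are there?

3

/u/ harmonizes with /ɯ/ ([-round]) → [ɯ]
/u/ harmonizes with /ɯ/ ([-round]) → [ɯ]
/o/ harmonizes with /ɯ/ ([-round]) → [ɤ]
3 segments change.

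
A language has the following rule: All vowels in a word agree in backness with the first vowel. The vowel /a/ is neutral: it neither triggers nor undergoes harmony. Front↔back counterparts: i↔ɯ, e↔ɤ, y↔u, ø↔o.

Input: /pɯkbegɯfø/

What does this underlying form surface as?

[pɯkbɤgɯfo]

/e/ harmonizes with /ɯ/ ([+back]) → [ɤ]
/ø/ harmonizes with /ɯ/ ([+back]) → [o]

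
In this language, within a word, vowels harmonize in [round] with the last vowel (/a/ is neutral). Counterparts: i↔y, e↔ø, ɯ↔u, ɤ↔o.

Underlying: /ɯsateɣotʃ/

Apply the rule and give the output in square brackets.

/ɯ/ harmonizes with /o/ ([+round]) → [u]
/e/ harmonizes with /o/ ([+round]) → [ø]

[usatøɣotʃ]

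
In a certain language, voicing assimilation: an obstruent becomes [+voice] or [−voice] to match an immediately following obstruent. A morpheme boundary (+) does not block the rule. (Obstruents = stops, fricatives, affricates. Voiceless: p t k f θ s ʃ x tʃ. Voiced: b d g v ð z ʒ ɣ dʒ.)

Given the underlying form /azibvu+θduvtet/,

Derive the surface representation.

[azibvu+ðduftet]

/θ/ before /d/ (voiced) → [ð]
/v/ before /t/ (voiceless) → [f]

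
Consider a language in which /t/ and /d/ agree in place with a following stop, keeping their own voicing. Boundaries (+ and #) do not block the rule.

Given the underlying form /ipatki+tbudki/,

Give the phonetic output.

[ipakki+pbugki]

/t/ before /k/ (velar) → [k]
/t/ before /b/ (labial) → [p]
/d/ before /k/ (velar) → [g]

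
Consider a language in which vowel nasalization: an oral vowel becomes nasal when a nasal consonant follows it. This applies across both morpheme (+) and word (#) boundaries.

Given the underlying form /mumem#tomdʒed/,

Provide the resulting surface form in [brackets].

/u/ before nasal /m/ → [ũ]
/e/ before nasal /m/ → [ẽ]
/o/ before nasal /m/ → [õ]

[mũmẽm#tõmdʒed]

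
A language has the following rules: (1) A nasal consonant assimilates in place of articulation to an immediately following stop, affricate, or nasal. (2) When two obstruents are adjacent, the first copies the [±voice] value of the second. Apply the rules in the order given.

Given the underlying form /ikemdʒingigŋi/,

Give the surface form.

[ikeɲdʒiŋgigŋi]

Rule 1: /m/ before /dʒ/ (palatal) → [ɲ]
Rule 1: /n/ before /g/ (velar) → [ŋ]
After rule 1: ikeɲdʒiŋgigŋi
Rule 2: no segment meets the rule's conditions; no change.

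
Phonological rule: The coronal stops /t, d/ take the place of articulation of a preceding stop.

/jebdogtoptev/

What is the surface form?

[jebbogkoppev]

/d/ after /b/ (labial) → [b]
/t/ after /g/ (velar) → [k]
/t/ after /p/ (labial) → [p]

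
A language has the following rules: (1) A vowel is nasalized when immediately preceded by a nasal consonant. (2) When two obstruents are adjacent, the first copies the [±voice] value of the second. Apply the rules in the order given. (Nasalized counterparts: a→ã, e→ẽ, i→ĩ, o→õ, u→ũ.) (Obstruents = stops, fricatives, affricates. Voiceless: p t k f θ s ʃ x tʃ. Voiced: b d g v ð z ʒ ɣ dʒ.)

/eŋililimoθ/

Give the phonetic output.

[eŋĩlilimõθ]

Rule 1: /i/ after nasal /ŋ/ → [ĩ]
Rule 1: /o/ after nasal /m/ → [õ]
After rule 1: eŋĩlilimõθ
Rule 2: no segment meets the rule's conditions; no change.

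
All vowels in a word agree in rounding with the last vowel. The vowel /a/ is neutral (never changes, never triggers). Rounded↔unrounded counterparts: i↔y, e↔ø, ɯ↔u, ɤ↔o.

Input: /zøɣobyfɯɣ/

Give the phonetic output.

/ø/ harmonizes with /ɯ/ ([-round]) → [e]
/o/ harmonizes with /ɯ/ ([-round]) → [ɤ]
/y/ harmonizes with /ɯ/ ([-round]) → [i]

[zeɣɤbifɯɣ]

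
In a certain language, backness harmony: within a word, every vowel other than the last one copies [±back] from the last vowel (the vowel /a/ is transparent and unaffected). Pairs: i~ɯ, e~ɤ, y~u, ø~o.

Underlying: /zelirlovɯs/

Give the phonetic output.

[zɤlɯrlovɯs]

/e/ harmonizes with /ɯ/ ([+back]) → [ɤ]
/i/ harmonizes with /ɯ/ ([+back]) → [ɯ]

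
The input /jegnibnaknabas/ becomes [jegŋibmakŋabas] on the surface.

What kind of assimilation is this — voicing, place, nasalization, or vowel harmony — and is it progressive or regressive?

/n/→[ŋ] /n/→[m] /n/→[ŋ].
Each target copies a feature from the preceding segment, so the direction is progressive.

place assimilation, progressive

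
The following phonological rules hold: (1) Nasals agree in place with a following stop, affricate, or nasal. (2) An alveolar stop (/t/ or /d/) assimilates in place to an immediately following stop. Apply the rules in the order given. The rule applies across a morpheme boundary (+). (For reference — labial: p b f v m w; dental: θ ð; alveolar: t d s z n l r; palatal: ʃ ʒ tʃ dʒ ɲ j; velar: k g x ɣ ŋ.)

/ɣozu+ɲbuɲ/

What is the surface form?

Rule 1: /ɲ/ before /b/ (labial) → [m]
After rule 1: ɣozu+mbuɲ
Rule 2: no segment meets the rule's conditions; no change.

[ɣozu+mbuɲ]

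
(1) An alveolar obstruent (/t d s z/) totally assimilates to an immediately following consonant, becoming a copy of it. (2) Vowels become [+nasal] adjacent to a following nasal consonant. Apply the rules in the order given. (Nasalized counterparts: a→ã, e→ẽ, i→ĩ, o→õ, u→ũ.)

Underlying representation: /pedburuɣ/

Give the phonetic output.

[pebburuɣ]

Rule 1: /d/ before /b/ → [b] (total assimilation)
After rule 1: pebburuɣ
Rule 2: no segment meets the rule's conditions; no change.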